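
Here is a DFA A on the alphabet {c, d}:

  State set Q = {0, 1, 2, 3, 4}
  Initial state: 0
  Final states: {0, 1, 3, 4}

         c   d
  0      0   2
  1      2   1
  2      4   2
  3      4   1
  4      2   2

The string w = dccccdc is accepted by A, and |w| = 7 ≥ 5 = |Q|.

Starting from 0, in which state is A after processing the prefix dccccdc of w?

4

State sequence: 0 -d-> 2 -c-> 4 -c-> 2 -c-> 4 -c-> 2 -d-> 2 -c-> 4

After reading 7 characters, A is in state 4.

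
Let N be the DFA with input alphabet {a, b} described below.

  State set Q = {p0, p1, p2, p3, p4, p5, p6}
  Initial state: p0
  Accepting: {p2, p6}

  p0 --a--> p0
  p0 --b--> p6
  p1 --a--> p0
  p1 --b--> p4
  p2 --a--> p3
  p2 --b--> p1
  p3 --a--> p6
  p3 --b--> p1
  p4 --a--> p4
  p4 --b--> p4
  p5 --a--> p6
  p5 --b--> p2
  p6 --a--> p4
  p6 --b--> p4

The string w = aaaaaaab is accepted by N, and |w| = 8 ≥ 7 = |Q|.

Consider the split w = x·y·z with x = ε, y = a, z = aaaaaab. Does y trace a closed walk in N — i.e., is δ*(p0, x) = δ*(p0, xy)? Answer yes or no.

Run of N on the first 1 characters of w = a:
  step 0: p0  (start)
  step 1: p0  (read a: p0→p0)

After x (step 0): p0. After xy (step 1): p0.
They match, so y = a drives N around a cycle from p0 back to itself; pumping y any number of times keeps N in p0 before reading z, and xyⁱz ∈ L(N) for every i ≥ 0.

yes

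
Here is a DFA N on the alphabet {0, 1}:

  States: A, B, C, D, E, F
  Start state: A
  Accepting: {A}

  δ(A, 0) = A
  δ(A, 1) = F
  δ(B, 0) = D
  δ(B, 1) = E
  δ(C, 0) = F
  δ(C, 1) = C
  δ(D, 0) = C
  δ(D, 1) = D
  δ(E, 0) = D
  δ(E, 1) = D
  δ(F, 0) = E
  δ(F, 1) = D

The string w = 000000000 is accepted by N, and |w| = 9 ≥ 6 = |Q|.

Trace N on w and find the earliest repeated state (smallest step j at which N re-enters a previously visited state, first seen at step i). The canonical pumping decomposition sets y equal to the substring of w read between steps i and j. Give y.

State sequence: A -0-> A -0-> A -0-> A -0-> A -0-> A -0-> A -0-> A -0-> A -0-> A
First repeat at step 1: A was already visited.

So i = 0, j = 1, giving x = w[0:0] = ε, y = w[0:1] = 0, z = w[1:9] = 00000000.
Check: |xy| = 1 ≤ 6 and |y| = 1 ≥ 1. Reading y takes N from A back to A, so every xyⁱz is accepted.
The DFA has 6 states, so the proof of the pumping lemma guarantees a repeated state among the first 6+1 visited; the segment between the two visits is the pumpable y.

0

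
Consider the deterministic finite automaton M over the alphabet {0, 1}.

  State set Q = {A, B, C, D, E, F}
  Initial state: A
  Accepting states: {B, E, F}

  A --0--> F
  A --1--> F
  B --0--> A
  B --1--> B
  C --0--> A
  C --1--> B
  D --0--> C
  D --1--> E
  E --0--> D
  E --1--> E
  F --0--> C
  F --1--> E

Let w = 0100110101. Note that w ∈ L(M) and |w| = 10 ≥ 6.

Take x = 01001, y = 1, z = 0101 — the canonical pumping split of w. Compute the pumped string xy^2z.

01001110101

xy^2z = 01001·1·1·0101 = 01001110101.
Reading y = 1 takes M from B back to B, so after x·y·y the machine is still in B, and z then leads to the accepting state B. Hence 01001110101 ∈ L(M).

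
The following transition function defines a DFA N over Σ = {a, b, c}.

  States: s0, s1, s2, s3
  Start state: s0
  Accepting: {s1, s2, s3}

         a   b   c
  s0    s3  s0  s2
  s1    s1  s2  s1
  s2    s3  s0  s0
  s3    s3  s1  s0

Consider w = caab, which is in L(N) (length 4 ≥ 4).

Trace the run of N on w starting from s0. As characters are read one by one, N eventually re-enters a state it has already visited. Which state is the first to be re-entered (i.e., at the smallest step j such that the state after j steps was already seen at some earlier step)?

s3

Run of N on w = c a a b:
  step 0: s0  (start)
  step 1: s2  (read c: s0→s2)
  step 2: s3  (read a: s2→s3)
  step 3: s3  (read a: s3→s3)   ← first repeat (s3 seen earlier)
  step 4: s1  (read b: s3→s1)

The earliest repeat is at step j = 3: N is in s3, which it already visited at step i = 2.
The DFA has 4 states, so the proof of the pumping lemma guarantees a repeated state among the first 4+1 visited; the segment between the two visits is the pumpable y.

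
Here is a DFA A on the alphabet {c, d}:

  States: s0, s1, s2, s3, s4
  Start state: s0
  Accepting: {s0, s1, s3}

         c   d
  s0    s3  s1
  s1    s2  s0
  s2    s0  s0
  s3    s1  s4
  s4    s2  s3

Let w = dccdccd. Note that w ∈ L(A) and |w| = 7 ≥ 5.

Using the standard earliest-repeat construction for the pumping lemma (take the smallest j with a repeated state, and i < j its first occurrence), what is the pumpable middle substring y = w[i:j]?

dcc

State sequence: s0 -d-> s1 -c-> s2 -c-> s0 -d-> s1 -c-> s2 -c-> s0 -d-> s1
First repeat at step 3: s0 was already visited.

So i = 0, j = 3, giving x = w[0:0] = ε, y = w[0:3] = dcc, z = w[3:7] = dccd.
Check: |xy| = 3 ≤ 5 and |y| = 3 ≥ 1. Reading y takes A from s0 back to s0, so every xyⁱz is accepted.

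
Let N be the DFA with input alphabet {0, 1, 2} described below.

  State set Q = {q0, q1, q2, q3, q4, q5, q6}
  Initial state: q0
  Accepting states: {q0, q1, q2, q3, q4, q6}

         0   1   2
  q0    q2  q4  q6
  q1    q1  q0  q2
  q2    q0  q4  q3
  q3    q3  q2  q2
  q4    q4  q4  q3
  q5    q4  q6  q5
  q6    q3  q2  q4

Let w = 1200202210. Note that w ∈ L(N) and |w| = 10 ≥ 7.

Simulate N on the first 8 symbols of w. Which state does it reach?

q4

State sequence: q0 -1-> q4 -2-> q3 -0-> q3 -0-> q3 -2-> q2 -0-> q0 -2-> q6 -2-> q4

After reading 8 characters, N is in state q4.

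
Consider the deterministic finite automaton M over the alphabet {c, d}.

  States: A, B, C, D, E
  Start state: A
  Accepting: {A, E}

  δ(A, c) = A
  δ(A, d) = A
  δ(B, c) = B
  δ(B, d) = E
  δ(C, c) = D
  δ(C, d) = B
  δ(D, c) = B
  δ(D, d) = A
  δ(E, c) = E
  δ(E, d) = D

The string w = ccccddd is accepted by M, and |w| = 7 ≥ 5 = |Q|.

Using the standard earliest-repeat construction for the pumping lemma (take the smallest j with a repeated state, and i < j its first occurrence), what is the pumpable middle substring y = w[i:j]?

c

Run of M on w = c c c c d d d:
  step 0: A  (start)
  step 1: A  (read c: A→A)   ← first repeat (A seen earlier)
  step 2: A  (read c: A→A)
  step 3: A  (read c: A→A)
  step 4: A  (read c: A→A)
  step 5: A  (read d: A→A)
  step 6: A  (read d: A→A)
  step 7: A  (read d: A→A)

So i = 0, j = 1, giving x = w[0:0] = ε, y = w[0:1] = c, z = w[1:7] = cccddd.
Check: |xy| = 1 ≤ 5 and |y| = 1 ≥ 1. Reading y takes M from A back to A, so every xyⁱz is accepted.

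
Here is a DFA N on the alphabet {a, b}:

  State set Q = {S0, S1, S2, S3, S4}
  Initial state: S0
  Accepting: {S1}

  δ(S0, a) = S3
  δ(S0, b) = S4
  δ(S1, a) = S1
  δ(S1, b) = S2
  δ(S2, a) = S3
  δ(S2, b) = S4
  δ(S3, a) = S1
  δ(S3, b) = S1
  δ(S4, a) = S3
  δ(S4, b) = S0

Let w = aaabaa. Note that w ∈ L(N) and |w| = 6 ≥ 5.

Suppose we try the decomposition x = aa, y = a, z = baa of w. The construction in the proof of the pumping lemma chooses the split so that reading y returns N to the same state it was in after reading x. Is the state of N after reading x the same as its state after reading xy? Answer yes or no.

yes

Run of N on the first 3 characters of w = a a a:
  step 0: S0  (start)
  step 1: S3  (read a: S0→S3)
  step 2: S1  (read a: S3→S1)
  step 3: S1  (read a: S1→S1)

After x (step 2): S1. After xy (step 3): S1.
They match, so y = a drives N around a cycle from S1 back to itself; pumping y any number of times keeps N in S1 before reading z, and xyⁱz ∈ L(N) for every i ≥ 0.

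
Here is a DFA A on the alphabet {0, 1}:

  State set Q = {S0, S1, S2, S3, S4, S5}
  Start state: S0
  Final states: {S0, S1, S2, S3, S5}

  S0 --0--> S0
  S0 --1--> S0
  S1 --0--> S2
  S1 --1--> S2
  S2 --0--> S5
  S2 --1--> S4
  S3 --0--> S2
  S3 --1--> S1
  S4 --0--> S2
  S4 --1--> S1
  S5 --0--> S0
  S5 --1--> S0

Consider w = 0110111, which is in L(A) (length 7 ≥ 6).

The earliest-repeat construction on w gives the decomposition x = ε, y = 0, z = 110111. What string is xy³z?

000110111

xy^3z = ε·0·0·0·110111 = 000110111.
Reading y = 0 takes A from S0 back to S0, so after x·y·y·y the machine is still in S0, and z then leads to the accepting state S0. Hence 000110111 ∈ L(A).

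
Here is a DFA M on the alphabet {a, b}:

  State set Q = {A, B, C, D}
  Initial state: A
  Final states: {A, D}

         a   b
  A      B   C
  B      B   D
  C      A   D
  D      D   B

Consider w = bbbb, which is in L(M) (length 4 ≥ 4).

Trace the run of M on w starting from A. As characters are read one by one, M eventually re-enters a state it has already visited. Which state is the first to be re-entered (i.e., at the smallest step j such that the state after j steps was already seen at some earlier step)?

D

State sequence: A -b-> C -b-> D -b-> B -b-> D
First repeat at step 4: D was already visited.

The earliest repeat is at step j = 4: M is in D, which it already visited at step i = 2.
Pumping length from the standard proof: p = 4 (the number of states). The repeated state found above gives |xy| = j ≤ 4 and |y| = j − i ≥ 1.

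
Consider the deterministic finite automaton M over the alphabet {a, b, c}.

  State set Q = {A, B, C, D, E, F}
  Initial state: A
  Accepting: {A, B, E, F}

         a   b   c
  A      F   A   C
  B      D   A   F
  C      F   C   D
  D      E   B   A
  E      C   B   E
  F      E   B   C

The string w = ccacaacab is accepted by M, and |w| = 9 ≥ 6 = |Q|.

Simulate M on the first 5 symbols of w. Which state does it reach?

State sequence: A -c-> C -c-> D -a-> E -c-> E -a-> C

After reading 5 characters, M is in state C.

C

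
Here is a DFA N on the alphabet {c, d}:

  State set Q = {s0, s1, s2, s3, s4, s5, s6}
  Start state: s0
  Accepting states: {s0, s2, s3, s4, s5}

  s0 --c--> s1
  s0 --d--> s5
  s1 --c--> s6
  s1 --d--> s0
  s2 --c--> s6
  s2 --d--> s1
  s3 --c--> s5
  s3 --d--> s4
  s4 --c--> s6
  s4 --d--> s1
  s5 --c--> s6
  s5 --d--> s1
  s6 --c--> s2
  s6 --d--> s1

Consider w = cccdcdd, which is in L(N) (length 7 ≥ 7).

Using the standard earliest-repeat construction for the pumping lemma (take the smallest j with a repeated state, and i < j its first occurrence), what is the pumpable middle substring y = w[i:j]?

State sequence: s0 -c-> s1 -c-> s6 -c-> s2 -d-> s1 -c-> s6 -d-> s1 -d-> s0
First repeat at step 4: s1 was already visited.

So i = 1, j = 4, giving x = w[0:1] = c, y = w[1:4] = ccd, z = w[4:7] = cdd.
Check: |xy| = 4 ≤ 7 and |y| = 3 ≥ 1. Reading y takes N from s1 back to s1, so every xyⁱz is accepted.

ccd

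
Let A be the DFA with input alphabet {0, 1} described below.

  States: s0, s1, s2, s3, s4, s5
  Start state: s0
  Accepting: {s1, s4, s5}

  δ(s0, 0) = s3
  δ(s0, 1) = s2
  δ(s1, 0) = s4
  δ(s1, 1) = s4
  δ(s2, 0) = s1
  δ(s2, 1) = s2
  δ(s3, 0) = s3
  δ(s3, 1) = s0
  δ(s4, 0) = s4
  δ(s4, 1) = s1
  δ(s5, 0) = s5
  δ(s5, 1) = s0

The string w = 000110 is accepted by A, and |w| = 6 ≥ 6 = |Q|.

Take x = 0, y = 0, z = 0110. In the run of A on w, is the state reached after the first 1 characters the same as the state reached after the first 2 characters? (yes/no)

yes

State sequence: s0 -0-> s3 -0-> s3

After x (step 1): s3. After xy (step 2): s3.
They match, so y = 0 drives A around a cycle from s3 back to itself; pumping y any number of times keeps A in s3 before reading z, and xyⁱz ∈ L(A) for every i ≥ 0.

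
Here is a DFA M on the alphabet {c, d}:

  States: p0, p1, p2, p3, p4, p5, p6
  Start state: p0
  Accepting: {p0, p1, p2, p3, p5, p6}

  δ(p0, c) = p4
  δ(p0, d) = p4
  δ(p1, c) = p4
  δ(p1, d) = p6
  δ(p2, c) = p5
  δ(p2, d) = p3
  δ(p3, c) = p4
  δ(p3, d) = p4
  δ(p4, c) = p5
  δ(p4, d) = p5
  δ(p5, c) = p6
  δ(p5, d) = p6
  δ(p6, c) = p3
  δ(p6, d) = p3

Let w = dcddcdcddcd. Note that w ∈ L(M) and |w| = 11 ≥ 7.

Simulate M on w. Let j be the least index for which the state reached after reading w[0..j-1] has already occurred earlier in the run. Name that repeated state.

State sequence: p0 -d-> p4 -c-> p5 -d-> p6 -d-> p3 -c-> p4 -d-> p5 -c-> p6 -d-> p3 -d-> p4 -c-> p5 -d-> p6
First repeat at step 5: p4 was already visited.

The earliest repeat is at step j = 5: M is in p4, which it already visited at step i = 1.

p4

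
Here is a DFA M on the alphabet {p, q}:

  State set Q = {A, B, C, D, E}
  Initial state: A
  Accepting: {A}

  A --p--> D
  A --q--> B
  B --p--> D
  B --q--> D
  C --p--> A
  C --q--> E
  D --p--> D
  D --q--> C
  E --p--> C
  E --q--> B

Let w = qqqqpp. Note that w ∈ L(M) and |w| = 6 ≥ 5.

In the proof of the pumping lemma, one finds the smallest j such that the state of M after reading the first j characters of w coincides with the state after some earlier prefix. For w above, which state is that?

State sequence: A -q-> B -q-> D -q-> C -q-> E -p-> C -p-> A
First repeat at step 5: C was already visited.

The earliest repeat is at step j = 5: M is in C, which it already visited at step i = 3.

C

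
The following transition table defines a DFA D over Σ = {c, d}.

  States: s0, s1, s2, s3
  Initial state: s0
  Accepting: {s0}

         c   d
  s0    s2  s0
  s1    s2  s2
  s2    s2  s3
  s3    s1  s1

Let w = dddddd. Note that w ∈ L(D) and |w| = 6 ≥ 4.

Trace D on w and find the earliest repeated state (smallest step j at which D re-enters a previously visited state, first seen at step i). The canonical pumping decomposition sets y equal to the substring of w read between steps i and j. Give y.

State sequence: s0 -d-> s0 -d-> s0 -d-> s0 -d-> s0 -d-> s0 -d-> s0
First repeat at step 1: s0 was already visited.

So i = 0, j = 1, giving x = w[0:0] = ε, y = w[0:1] = d, z = w[1:6] = ddddd.
Check: |xy| = 1 ≤ 4 and |y| = 1 ≥ 1. Reading y takes D from s0 back to s0, so every xyⁱz is accepted.

d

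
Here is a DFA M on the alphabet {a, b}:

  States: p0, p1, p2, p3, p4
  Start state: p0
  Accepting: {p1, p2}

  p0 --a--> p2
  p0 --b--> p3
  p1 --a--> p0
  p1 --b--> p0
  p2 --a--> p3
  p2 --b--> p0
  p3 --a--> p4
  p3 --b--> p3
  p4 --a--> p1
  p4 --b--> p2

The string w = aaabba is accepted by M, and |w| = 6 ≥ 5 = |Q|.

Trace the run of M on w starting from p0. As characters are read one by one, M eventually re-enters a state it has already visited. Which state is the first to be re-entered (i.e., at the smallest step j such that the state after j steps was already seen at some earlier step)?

p2

State sequence: p0 -a-> p2 -a-> p3 -a-> p4 -b-> p2 -b-> p0 -a-> p2
First repeat at step 4: p2 was already visited.

The earliest repeat is at step j = 4: M is in p2, which it already visited at step i = 1.
The DFA has 5 states, so the proof of the pumping lemma guarantees a repeated state among the first 5+1 visited; the segment between the two visits is the pumpable y.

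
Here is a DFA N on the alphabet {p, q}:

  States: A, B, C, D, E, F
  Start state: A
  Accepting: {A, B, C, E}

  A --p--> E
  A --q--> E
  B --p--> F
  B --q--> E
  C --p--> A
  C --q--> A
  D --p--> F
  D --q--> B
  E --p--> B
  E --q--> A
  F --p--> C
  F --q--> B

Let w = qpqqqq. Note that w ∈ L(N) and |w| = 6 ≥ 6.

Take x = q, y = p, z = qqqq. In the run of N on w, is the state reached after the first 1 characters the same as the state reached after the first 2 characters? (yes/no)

no

Run of N on the first 2 characters of w = q p:
  step 0: A  (start)
  step 1: E  (read q: A→E)
  step 2: B  (read p: E→B)

After x (step 1): E. After xy (step 2): B.
They differ (E ≠ B), so y is not a cycle from the state after x; this split is not the one the pumping-lemma construction produces, and pumping y need not keep the string in L(N).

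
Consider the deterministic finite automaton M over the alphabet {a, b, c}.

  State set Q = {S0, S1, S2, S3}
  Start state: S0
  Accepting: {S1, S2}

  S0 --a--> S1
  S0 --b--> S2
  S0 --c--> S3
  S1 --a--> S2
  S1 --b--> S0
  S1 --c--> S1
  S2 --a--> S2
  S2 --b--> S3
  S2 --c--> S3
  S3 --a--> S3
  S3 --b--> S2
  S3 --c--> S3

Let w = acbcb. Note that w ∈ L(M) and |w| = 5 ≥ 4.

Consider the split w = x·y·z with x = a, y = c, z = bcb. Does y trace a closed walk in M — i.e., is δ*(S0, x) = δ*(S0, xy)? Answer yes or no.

State sequence: S0 -a-> S1 -c-> S1

After x (step 1): S1. After xy (step 2): S1.
They match, so y = c drives M around a cycle from S1 back to itself; pumping y any number of times keeps M in S1 before reading z, and xyⁱz ∈ L(M) for every i ≥ 0.

yes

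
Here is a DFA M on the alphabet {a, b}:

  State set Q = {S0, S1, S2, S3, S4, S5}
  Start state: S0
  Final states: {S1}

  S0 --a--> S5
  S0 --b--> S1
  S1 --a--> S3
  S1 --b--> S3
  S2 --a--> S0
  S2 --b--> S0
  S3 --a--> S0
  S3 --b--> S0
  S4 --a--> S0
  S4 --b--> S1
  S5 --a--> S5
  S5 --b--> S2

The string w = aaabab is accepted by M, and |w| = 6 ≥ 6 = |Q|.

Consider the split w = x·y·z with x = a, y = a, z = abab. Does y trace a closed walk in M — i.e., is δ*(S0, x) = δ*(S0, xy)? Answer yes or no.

State sequence: S0 -a-> S5 -a-> S5

After x (step 1): S5. After xy (step 2): S5.
They match, so y = a drives M around a cycle from S5 back to itself; pumping y any number of times keeps M in S5 before reading z, and xyⁱz ∈ L(M) for every i ≥ 0.

yes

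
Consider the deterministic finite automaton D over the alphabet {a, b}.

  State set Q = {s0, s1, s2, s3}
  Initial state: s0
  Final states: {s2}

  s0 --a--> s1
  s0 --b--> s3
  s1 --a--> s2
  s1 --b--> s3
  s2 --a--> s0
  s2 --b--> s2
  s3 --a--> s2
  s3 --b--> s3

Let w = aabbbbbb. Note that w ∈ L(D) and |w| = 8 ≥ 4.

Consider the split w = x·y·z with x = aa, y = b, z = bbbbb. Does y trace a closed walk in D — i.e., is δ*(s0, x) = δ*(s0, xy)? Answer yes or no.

State sequence: s0 -a-> s1 -a-> s2 -b-> s2

After x (step 2): s2. After xy (step 3): s2.
They match, so y = b drives D around a cycle from s2 back to itself; pumping y any number of times keeps D in s2 before reading z, and xyⁱz ∈ L(D) for every i ≥ 0.

yes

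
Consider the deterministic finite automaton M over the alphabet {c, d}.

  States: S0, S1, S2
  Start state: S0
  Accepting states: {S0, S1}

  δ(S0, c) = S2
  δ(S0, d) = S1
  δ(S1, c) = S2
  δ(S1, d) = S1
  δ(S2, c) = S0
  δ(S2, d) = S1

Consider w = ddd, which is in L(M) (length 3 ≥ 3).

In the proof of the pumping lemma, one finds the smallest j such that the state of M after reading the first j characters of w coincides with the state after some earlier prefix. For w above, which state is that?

Run of M on w = d d d:
  step 0: S0  (start)
  step 1: S1  (read d: S0→S1)
  step 2: S1  (read d: S1→S1)   ← first repeat (S1 seen earlier)
  step 3: S1  (read d: S1→S1)

The earliest repeat is at step j = 2: M is in S1, which it already visited at step i = 1.

S1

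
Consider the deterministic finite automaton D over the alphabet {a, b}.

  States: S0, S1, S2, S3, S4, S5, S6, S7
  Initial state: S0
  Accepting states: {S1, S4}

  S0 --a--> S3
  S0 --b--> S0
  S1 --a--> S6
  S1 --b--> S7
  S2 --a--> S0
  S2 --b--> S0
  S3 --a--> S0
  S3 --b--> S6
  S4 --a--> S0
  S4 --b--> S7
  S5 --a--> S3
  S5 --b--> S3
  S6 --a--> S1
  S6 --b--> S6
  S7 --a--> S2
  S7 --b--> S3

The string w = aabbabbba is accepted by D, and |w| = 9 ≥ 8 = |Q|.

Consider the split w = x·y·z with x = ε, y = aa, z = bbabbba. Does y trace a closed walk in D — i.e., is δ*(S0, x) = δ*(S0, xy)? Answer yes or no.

Run of D on the first 2 characters of w = a a:
  step 0: S0  (start)
  step 1: S3  (read a: S0→S3)
  step 2: S0  (read a: S3→S0)

After x (step 0): S0. After xy (step 2): S0.
They match, so y = aa drives D around a cycle from S0 back to itself; pumping y any number of times keeps D in S0 before reading z, and xyⁱz ∈ L(D) for every i ≥ 0.

yes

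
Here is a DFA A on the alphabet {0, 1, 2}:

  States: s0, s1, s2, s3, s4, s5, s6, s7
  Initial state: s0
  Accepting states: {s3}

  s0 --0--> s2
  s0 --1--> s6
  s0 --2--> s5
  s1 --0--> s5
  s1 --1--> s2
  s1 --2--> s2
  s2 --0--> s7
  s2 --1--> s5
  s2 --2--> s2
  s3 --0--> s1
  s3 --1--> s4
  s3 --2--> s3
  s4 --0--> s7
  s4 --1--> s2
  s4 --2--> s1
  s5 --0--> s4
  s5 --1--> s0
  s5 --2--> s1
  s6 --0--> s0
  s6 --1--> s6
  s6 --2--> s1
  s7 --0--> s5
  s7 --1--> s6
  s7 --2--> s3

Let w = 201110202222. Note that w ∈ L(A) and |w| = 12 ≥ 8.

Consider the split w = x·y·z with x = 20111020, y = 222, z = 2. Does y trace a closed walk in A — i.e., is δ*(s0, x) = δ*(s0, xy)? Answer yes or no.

State sequence: s0 -2-> s5 -0-> s4 -1-> s2 -1-> s5 -1-> s0 -0-> s2 -2-> s2 -0-> s7 -2-> s3 -2-> s3 -2-> s3

After x (step 8): s7. After xy (step 11): s3.
They differ (s7 ≠ s3), so y is not a cycle from the state after x; this split is not the one the pumping-lemma construction produces, and pumping y need not keep the string in L(A).

no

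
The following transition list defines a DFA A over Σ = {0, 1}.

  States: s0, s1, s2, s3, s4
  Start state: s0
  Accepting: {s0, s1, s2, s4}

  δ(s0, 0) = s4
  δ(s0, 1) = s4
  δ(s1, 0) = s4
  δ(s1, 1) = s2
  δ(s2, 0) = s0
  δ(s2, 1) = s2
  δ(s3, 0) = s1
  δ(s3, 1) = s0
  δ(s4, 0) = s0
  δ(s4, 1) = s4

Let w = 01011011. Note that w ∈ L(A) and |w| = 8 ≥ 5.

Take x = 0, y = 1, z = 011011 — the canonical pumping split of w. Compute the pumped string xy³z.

xy^3z = 0·1·1·1·011011 = 0111011011.
Reading y = 1 takes A from s4 back to s4, so after x·y·y·y the machine is still in s4, and z then leads to the accepting state s4. Hence 0111011011 ∈ L(A).

0111011011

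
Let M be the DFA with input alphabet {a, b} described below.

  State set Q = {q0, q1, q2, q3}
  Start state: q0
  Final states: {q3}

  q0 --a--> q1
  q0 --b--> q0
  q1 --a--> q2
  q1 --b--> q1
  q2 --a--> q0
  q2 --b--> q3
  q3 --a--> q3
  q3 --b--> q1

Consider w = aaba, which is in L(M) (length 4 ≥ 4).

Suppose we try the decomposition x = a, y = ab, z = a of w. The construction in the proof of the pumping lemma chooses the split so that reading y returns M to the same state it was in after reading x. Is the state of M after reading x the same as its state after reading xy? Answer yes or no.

Run of M on the first 3 characters of w = a a b:
  step 0: q0  (start)
  step 1: q1  (read a: q0→q1)
  step 2: q2  (read a: q1→q2)
  step 3: q3  (read b: q2→q3)

After x (step 1): q1. After xy (step 3): q3.
They differ (q1 ≠ q3), so y is not a cycle from the state after x; this split is not the one the pumping-lemma construction produces, and pumping y need not keep the string in L(M).

no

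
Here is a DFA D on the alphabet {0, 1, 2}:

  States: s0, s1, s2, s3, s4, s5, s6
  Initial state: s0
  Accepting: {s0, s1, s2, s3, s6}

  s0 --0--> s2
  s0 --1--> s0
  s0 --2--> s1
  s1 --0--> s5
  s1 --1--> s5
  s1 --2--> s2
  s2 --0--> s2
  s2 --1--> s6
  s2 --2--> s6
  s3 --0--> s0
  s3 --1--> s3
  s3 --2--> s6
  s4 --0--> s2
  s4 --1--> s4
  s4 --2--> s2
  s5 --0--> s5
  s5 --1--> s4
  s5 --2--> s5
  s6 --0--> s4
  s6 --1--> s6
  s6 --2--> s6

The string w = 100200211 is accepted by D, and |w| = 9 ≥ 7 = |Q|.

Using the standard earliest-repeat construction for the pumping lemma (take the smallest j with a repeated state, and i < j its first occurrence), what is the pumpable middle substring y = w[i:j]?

1

Run of D on w = 1 0 0 2 0 0 2 1 1:
  step 0: s0  (start)
  step 1: s0  (read 1: s0→s0)   ← first repeat (s0 seen earlier)
  step 2: s2  (read 0: s0→s2)
  step 3: s2  (read 0: s2→s2)
  step 4: s6  (read 2: s2→s6)
  step 5: s4  (read 0: s6→s4)
  step 6: s2  (read 0: s4→s2)
  step 7: s6  (read 2: s2→s6)
  step 8: s6  (read 1: s6→s6)
  step 9: s6  (read 1: s6→s6)

So i = 0, j = 1, giving x = w[0:0] = ε, y = w[0:1] = 1, z = w[1:9] = 00200211.
Check: |xy| = 1 ≤ 7 and |y| = 1 ≥ 1. Reading y takes D from s0 back to s0, so every xyⁱz is accepted.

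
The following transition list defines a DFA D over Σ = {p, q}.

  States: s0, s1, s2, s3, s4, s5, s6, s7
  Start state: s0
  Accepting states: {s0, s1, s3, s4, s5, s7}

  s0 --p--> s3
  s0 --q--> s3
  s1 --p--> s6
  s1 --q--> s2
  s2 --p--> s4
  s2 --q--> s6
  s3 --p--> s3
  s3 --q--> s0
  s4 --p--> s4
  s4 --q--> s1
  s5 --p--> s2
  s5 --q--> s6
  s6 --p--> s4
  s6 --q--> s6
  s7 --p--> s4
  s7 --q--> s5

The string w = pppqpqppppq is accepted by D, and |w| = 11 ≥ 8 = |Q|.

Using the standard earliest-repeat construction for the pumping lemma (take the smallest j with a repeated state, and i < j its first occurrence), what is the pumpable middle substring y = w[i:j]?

p

State sequence: s0 -p-> s3 -p-> s3 -p-> s3 -q-> s0 -p-> s3 -q-> s0 -p-> s3 -p-> s3 -p-> s3 -p-> s3 -q-> s0
First repeat at step 2: s3 was already visited.

So i = 1, j = 2, giving x = w[0:1] = p, y = w[1:2] = p, z = w[2:11] = pqpqppppq.
Check: |xy| = 2 ≤ 8 and |y| = 1 ≥ 1. Reading y takes D from s3 back to s3, so every xyⁱz is accepted.
Since D has 8 states, any run of length ≥ 8 visits 8+1 states, so by pigeonhole some state repeats within the first 8 steps — that repeat gives the pumpable loop.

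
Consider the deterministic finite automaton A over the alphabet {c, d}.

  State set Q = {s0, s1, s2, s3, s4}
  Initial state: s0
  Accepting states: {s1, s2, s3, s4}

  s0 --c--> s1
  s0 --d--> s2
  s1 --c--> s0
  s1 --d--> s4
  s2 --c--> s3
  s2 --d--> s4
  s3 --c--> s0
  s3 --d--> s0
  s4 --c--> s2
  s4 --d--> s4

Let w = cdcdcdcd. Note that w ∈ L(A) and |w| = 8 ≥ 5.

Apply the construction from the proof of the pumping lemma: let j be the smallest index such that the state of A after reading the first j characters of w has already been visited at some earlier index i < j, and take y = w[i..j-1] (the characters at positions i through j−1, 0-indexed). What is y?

cd

Run of A on w = c d c d c d c d:
  step 0: s0  (start)
  step 1: s1  (read c: s0→s1)
  step 2: s4  (read d: s1→s4)
  step 3: s2  (read c: s4→s2)
  step 4: s4  (read d: s2→s4)   ← first repeat (s4 seen earlier)
  step 5: s2  (read c: s4→s2)
  step 6: s4  (read d: s2→s4)
  step 7: s2  (read c: s4→s2)
  step 8: s4  (read d: s2→s4)

So i = 2, j = 4, giving x = w[0:2] = cd, y = w[2:4] = cd, z = w[4:8] = cdcd.
Check: |xy| = 4 ≤ 5 and |y| = 2 ≥ 1. Reading y takes A from s4 back to s4, so every xyⁱz is accepted.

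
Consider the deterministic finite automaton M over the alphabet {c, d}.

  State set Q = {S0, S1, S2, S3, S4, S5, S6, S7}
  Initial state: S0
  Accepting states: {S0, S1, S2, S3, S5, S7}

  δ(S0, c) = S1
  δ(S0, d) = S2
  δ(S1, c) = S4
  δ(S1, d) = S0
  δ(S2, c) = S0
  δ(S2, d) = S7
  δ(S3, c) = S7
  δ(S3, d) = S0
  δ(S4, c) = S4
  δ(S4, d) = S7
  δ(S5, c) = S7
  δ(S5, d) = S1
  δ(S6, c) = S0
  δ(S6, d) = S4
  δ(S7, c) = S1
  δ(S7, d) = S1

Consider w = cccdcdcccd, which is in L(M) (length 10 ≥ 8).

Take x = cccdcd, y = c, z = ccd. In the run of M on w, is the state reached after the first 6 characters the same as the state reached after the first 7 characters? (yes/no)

no

State sequence: S0 -c-> S1 -c-> S4 -c-> S4 -d-> S7 -c-> S1 -d-> S0 -c-> S1

After x (step 6): S0. After xy (step 7): S1.
They differ (S0 ≠ S1), so y is not a cycle from the state after x; this split is not the one the pumping-lemma construction produces, and pumping y need not keep the string in L(M).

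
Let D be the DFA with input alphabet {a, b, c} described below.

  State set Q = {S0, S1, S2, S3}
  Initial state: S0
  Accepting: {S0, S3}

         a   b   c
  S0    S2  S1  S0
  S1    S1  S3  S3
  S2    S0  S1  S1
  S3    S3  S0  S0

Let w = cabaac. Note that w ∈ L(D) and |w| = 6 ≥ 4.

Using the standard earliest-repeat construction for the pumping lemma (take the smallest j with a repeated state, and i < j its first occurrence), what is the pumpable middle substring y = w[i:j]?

c

State sequence: S0 -c-> S0 -a-> S2 -b-> S1 -a-> S1 -a-> S1 -c-> S3
First repeat at step 1: S0 was already visited.

So i = 0, j = 1, giving x = w[0:0] = ε, y = w[0:1] = c, z = w[1:6] = abaac.
Check: |xy| = 1 ≤ 4 and |y| = 1 ≥ 1. Reading y takes D from S0 back to S0, so every xyⁱz is accepted.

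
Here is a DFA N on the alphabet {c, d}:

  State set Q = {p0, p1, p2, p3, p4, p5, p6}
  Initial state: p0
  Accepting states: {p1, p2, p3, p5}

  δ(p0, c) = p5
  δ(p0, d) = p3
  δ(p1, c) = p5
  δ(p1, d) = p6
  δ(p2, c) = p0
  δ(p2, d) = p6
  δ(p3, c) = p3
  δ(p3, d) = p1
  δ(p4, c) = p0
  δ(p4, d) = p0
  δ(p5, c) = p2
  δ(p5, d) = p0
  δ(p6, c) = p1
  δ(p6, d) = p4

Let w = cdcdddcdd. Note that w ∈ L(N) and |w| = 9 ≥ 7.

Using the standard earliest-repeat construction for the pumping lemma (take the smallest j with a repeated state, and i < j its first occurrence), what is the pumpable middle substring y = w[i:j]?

State sequence: p0 -c-> p5 -d-> p0 -c-> p5 -d-> p0 -d-> p3 -d-> p1 -c-> p5 -d-> p0 -d-> p3
First repeat at step 2: p0 was already visited.

So i = 0, j = 2, giving x = w[0:0] = ε, y = w[0:2] = cd, z = w[2:9] = cdddcdd.
Check: |xy| = 2 ≤ 7 and |y| = 2 ≥ 1. Reading y takes N from p0 back to p0, so every xyⁱz is accepted.

cd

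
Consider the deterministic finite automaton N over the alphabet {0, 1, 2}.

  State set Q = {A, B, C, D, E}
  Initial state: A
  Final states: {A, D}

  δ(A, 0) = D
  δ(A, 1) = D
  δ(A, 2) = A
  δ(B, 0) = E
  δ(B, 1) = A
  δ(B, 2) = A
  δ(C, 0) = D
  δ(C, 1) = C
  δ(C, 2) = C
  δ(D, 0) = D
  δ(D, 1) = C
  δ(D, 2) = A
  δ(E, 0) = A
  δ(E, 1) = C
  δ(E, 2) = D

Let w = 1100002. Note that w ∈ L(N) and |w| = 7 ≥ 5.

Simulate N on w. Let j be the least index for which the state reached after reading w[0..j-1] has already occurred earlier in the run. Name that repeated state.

D

Run of N on w = 1 1 0 0 0 0 2:
  step 0: A  (start)
  step 1: D  (read 1: A→D)
  step 2: C  (read 1: D→C)
  step 3: D  (read 0: C→D)   ← first repeat (D seen earlier)
  step 4: D  (read 0: D→D)
  step 5: D  (read 0: D→D)
  step 6: D  (read 0: D→D)
  step 7: A  (read 2: D→A)

The earliest repeat is at step j = 3: N is in D, which it already visited at step i = 1.
With |Q| = 5, pigeonhole forces a state repeat no later than step 5; the substring read between the first and second visits to that state can be pumped.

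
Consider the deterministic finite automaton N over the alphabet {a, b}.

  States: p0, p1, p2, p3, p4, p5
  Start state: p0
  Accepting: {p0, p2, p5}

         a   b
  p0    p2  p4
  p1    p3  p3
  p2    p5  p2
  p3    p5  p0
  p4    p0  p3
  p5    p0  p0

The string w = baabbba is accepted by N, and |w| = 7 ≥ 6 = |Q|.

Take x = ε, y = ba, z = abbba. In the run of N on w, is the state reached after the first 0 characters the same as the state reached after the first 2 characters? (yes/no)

yes

State sequence: p0 -b-> p4 -a-> p0

After x (step 0): p0. After xy (step 2): p0.
They match, so y = ba drives N around a cycle from p0 back to itself; pumping y any number of times keeps N in p0 before reading z, and xyⁱz ∈ L(N) for every i ≥ 0.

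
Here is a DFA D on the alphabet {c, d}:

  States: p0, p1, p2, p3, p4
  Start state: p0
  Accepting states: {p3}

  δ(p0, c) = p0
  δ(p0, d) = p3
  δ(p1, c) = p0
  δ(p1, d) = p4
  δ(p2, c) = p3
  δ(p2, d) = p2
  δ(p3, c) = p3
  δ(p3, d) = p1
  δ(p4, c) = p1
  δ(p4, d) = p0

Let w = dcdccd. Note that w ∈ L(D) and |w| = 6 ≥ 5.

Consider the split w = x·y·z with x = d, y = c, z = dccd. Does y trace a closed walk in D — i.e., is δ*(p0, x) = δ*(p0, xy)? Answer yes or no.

yes

State sequence: p0 -d-> p3 -c-> p3

After x (step 1): p3. After xy (step 2): p3.
They match, so y = c drives D around a cycle from p3 back to itself; pumping y any number of times keeps D in p3 before reading z, and xyⁱz ∈ L(D) for every i ≥ 0.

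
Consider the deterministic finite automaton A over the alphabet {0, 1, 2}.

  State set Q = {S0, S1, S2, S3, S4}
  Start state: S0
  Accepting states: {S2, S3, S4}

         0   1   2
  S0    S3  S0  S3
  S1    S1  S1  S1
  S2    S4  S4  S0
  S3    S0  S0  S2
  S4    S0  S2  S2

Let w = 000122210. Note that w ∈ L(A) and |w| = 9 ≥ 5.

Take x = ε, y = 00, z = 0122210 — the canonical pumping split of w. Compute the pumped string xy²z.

xy^2z = ε·00·00·0122210 = 00000122210.
Reading y = 00 takes A from S0 back to S0, so after x·y·y the machine is still in S0, and z then leads to the accepting state S3. Hence 00000122210 ∈ L(A).

00000122210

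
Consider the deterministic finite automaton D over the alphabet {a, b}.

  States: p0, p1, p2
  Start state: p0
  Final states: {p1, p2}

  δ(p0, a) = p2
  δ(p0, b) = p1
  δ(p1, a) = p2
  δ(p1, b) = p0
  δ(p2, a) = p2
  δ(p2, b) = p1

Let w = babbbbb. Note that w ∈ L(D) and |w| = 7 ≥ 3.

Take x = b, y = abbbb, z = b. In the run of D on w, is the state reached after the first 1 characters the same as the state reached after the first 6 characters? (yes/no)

Run of D on the first 6 characters of w = b a b b b b:
  step 0: p0  (start)
  step 1: p1  (read b: p0→p1)
  step 2: p2  (read a: p1→p2)
  step 3: p1  (read b: p2→p1)
  step 4: p0  (read b: p1→p0)
  step 5: p1  (read b: p0→p1)
  step 6: p0  (read b: p1→p0)

After x (step 1): p1. After xy (step 6): p0.
They differ (p1 ≠ p0), so y is not a cycle from the state after x; this split is not the one the pumping-lemma construction produces, and pumping y need not keep the string in L(D).

no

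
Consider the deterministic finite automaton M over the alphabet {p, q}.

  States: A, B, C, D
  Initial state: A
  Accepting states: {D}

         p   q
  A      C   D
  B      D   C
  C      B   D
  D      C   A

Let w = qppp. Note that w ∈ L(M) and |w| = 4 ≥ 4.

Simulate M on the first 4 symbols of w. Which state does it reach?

D

Run of M on the first 4 characters of w = q p p p:
  step 0: A  (start)
  step 1: D  (read q: A→D)
  step 2: C  (read p: D→C)
  step 3: B  (read p: C→B)
  step 4: D  (read p: B→D)

After reading 4 characters, M is in state D.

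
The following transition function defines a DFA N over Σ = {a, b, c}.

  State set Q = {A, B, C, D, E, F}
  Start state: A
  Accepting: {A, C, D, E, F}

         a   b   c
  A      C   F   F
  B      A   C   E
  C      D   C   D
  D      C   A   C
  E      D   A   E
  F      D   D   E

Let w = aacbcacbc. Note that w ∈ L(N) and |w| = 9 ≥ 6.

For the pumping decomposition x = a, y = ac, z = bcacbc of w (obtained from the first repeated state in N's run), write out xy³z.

xy^3z = a·ac·ac·ac·bcacbc = aacacacbcacbc.
Reading y = ac takes N from C back to C, so after x·y·y·y the machine is still in C, and z then leads to the accepting state F. Hence aacacacbcacbc ∈ L(N).

aacacacbcacbc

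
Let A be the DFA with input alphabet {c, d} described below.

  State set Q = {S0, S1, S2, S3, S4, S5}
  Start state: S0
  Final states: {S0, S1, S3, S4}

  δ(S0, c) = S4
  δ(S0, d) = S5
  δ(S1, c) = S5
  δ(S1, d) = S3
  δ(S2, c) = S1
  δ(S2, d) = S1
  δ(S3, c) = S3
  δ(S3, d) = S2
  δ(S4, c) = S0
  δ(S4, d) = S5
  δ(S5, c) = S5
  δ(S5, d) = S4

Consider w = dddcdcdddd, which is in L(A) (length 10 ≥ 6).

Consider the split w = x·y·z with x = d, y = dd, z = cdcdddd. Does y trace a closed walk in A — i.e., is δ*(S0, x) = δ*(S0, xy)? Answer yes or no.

State sequence: S0 -d-> S5 -d-> S4 -d-> S5

After x (step 1): S5. After xy (step 3): S5.
They match, so y = dd drives A around a cycle from S5 back to itself; pumping y any number of times keeps A in S5 before reading z, and xyⁱz ∈ L(A) for every i ≥ 0.

yes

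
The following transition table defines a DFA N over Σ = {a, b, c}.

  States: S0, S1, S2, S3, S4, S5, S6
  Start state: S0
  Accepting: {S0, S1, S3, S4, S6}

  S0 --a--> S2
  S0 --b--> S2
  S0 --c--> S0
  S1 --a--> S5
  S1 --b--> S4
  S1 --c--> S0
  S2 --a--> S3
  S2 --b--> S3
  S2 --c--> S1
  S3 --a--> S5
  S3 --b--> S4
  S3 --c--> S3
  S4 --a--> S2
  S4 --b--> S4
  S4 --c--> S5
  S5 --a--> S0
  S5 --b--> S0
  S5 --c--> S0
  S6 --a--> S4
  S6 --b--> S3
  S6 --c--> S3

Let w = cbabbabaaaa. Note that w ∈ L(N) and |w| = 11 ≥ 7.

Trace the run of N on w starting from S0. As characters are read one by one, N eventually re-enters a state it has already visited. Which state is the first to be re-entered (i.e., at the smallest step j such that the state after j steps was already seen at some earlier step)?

S0

Run of N on w = c b a b b a b a a a a:
  step 0: S0  (start)
  step 1: S0  (read c: S0→S0)   ← first repeat (S0 seen earlier)
  step 2: S2  (read b: S0→S2)
  step 3: S3  (read a: S2→S3)
  step 4: S4  (read b: S3→S4)
  step 5: S4  (read b: S4→S4)
  step 6: S2  (read a: S4→S2)
  step 7: S3  (read b: S2→S3)
  step 8: S5  (read a: S3→S5)
  step 9: S0  (read a: S5→S0)
  step 10: S2  (read a: S0→S2)
  step 11: S3  (read a: S2→S3)

The earliest repeat is at step j = 1: N is in S0, which it already visited at step i = 0.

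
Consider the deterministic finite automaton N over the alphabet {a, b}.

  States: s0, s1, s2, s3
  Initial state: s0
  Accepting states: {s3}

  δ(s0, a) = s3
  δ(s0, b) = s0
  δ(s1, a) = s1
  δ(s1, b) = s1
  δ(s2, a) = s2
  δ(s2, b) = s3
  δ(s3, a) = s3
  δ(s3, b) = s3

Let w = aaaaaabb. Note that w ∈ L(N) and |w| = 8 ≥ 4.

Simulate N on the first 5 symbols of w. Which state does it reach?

s3

Run of N on the first 5 characters of w = a a a a a:
  step 0: s0  (start)
  step 1: s3  (read a: s0→s3)
  step 2: s3  (read a: s3→s3)
  step 3: s3  (read a: s3→s3)
  step 4: s3  (read a: s3→s3)
  step 5: s3  (read a: s3→s3)

After reading 5 characters, N is in state s3.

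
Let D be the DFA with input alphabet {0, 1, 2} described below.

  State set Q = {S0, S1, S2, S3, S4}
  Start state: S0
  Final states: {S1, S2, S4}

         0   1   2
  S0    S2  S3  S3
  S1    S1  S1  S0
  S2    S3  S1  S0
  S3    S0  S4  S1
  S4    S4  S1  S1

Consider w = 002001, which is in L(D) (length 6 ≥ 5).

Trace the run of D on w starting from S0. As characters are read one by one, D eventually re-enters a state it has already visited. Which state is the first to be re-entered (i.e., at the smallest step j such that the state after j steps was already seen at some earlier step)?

Run of D on w = 0 0 2 0 0 1:
  step 0: S0  (start)
  step 1: S2  (read 0: S0→S2)
  step 2: S3  (read 0: S2→S3)
  step 3: S1  (read 2: S3→S1)
  step 4: S1  (read 0: S1→S1)   ← first repeat (S1 seen earlier)
  step 5: S1  (read 0: S1→S1)
  step 6: S1  (read 1: S1→S1)

The earliest repeat is at step j = 4: D is in S1, which it already visited at step i = 3.
Since D has 5 states, any run of length ≥ 5 visits 5+1 states, so by pigeonhole some state repeats within the first 5 steps — that repeat gives the pumpable loop.

S1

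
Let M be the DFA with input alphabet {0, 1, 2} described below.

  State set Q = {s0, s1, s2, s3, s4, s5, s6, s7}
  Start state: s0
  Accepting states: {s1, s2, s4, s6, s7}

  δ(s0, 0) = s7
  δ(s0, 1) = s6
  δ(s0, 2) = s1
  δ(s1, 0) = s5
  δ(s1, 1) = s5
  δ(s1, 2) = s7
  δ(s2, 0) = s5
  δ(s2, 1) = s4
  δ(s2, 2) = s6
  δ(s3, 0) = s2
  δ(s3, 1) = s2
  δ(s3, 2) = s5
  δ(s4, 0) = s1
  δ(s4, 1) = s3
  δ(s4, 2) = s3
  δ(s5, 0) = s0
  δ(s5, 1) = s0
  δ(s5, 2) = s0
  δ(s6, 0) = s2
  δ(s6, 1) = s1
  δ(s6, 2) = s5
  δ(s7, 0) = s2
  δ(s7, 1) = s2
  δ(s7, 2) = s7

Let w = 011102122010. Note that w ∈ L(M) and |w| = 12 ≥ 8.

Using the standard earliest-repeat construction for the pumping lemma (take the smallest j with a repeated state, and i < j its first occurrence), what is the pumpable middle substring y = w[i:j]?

State sequence: s0 -0-> s7 -1-> s2 -1-> s4 -1-> s3 -0-> s2 -2-> s6 -1-> s1 -2-> s7 -2-> s7 -0-> s2 -1-> s4 -0-> s1
First repeat at step 5: s2 was already visited.

So i = 2, j = 5, giving x = w[0:2] = 01, y = w[2:5] = 110, z = w[5:12] = 2122010.
Check: |xy| = 5 ≤ 8 and |y| = 3 ≥ 1. Reading y takes M from s2 back to s2, so every xyⁱz is accepted.

110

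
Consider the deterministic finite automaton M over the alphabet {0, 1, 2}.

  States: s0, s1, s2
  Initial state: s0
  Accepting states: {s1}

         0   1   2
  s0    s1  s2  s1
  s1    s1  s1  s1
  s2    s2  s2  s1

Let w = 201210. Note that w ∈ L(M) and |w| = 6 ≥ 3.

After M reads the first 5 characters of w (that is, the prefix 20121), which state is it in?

State sequence: s0 -2-> s1 -0-> s1 -1-> s1 -2-> s1 -1-> s1

After reading 5 characters, M is in state s1.

s1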